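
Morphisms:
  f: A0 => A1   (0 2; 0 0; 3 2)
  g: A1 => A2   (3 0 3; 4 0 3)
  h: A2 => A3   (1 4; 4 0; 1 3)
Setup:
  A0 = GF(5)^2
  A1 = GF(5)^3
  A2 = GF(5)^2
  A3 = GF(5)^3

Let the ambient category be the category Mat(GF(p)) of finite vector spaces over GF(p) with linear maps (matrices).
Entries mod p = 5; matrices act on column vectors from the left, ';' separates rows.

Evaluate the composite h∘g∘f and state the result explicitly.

  e0=[1,0] f=>[0,0,3] g=>[4,4] h=>[0,1,1]
  e1=[0,1] f=>[2,0,2] g=>[2,4] h=>[3,3,4]
result: (0 3; 1 3; 1 4)

Answer: (0 3; 1 3; 1 4)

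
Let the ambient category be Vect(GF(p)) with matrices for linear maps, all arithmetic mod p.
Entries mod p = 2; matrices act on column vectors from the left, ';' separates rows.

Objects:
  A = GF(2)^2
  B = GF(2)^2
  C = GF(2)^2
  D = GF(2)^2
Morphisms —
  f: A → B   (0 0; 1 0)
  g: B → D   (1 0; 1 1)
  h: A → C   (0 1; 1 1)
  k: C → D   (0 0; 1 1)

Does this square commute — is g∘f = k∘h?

Along f;g (path 1):
  e0=(1,0) f→(0,1) g→(0,1)
  e1=(0,1) f→(0,0) g→(0,0)
  ⟦path⟧₁ = (0 0; 1 0)
Along h;k (path 2):
  e0=(1,0) h→(0,1) k→(0,1)
  e1=(0,1) h→(1,1) k→(0,0)
  ⟦path⟧₂ = (0 0; 1 0)
Equal? same morphism ✓

Answer: COMMUTES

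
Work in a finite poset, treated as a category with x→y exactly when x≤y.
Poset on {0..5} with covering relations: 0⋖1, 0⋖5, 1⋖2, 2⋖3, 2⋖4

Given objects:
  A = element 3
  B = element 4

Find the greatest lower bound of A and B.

{x : x⊑A ∧ x⊑B} = {0,1,2}  (A=3, B=4)
  0 ⊑ 2
  1 ⊑ 2
  2 ⊑ 2
glb = 2

Answer: A∧B = 2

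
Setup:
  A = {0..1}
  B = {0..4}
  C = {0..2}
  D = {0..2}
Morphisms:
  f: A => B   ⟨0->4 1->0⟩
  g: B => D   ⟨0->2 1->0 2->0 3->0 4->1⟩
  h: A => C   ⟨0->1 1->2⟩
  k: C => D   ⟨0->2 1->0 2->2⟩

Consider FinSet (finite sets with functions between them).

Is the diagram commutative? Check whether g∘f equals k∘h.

Answer: DOES NOT COMMUTE

Work:
Along f;g (path 1):
  0 f=>4 g=>1
  1 f=>0 g=>2
  ⟦path⟧₁ = ⟨0->1 1->2⟩
Along h;k (path 2):
  0 h=>1 k=>0
  1 h=>2 k=>2
  ⟦path⟧₂ = ⟨0->0 1->2⟩
Equal? differ; not commutative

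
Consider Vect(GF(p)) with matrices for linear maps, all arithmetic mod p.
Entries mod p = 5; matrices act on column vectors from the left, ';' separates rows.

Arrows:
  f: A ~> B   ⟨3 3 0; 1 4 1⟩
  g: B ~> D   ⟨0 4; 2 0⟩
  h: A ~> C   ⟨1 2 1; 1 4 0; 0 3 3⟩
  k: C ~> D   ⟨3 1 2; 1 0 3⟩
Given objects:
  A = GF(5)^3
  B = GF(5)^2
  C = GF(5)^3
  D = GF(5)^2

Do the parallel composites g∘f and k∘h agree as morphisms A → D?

Along f;g (path 1):
  e0=[1,0,0] f~>[3,1] g~>[4,1]
  e1=[0,1,0] f~>[3,4] g~>[1,1]
  e2=[0,0,1] f~>[0,1] g~>[4,0]
  ⟦path⟧₁ = ⟨4 1 4; 1 1 0⟩
Along h;k (path 2):
  e0=[1,0,0] h~>[1,1,0] k~>[4,1]
  e1=[0,1,0] h~>[2,4,3] k~>[1,1]
  e2=[0,0,1] h~>[1,0,3] k~>[4,0]
  ⟦path⟧₂ = ⟨4 1 4; 1 1 0⟩
Equal? same morphism ✓

Answer: COMMUTES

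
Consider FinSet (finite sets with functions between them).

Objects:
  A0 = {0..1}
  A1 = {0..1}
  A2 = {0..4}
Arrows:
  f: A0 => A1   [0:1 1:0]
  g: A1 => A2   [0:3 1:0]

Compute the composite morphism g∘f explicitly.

Answer: [0:0 1:3]

Derivation:
  0 f=>1 g=>0
  1 f=>0 g=>3
⟦path⟧: [0:0 1:3]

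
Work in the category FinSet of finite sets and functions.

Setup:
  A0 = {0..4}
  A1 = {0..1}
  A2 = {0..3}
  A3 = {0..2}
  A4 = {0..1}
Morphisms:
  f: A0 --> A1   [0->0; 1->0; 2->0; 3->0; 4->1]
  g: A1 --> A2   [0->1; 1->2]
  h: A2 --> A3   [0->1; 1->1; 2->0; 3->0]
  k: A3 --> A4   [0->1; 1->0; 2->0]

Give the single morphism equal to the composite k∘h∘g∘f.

Answer: [0->0; 1->0; 2->0; 3->0; 4->1]

Work:
  0 f-->0 g-->1 h-->1 k-->0
  1 f-->0 g-->1 h-->1 k-->0
  2 f-->0 g-->1 h-->1 k-->0
  3 f-->0 g-->1 h-->1 k-->0
  4 f-->1 g-->2 h-->0 k-->1
composite: [0->0; 1->0; 2->0; 3->0; 4->1]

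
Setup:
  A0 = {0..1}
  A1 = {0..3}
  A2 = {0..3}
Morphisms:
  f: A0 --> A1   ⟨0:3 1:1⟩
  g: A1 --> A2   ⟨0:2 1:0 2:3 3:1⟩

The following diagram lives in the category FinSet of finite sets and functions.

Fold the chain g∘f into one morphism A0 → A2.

  0 f-->3 g-->1
  1 f-->1 g-->0
composite: ⟨0:1 1:0⟩

Answer: ⟨0:1 1:0⟩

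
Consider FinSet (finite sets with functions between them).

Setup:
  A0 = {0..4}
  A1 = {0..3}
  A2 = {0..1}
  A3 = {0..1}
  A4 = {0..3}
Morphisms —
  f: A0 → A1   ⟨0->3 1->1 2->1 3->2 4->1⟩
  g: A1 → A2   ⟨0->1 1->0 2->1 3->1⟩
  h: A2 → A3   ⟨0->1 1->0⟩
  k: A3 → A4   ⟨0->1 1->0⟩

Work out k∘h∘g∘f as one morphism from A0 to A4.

  0 f→3 g→1 h→0 k→1
  1 f→1 g→0 h→1 k→0
  2 f→1 g→0 h→1 k→0
  3 f→2 g→1 h→0 k→1
  4 f→1 g→0 h→1 k→0
composite: ⟨0->1 1->0 2->0 3->1 4->0⟩

Answer: ⟨0->1 1->0 2->0 3->1 4->0⟩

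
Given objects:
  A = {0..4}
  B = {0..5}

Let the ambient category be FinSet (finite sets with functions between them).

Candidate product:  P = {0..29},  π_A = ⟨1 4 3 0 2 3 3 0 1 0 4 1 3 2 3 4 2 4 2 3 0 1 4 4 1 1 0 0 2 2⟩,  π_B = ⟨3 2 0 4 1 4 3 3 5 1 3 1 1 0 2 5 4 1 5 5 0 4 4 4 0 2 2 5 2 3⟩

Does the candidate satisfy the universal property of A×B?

Answer: NOT A VALID PRODUCT — duplicate pair at indices 22,23

Work:
|A|·|B| = 5·6 = 30;  |P| = 30
Check the pairing map k ↦ (π_A(k), π_B(k)):
  0 ↦ (1,3)
  1 ↦ (4,2)
  2 ↦ (3,0)
  3 ↦ (0,4)
  4 ↦ (2,1)
  5 ↦ (3,4)
  6 ↦ (3,3)
  7 ↦ (0,3)
  8 ↦ (1,5)
  9 ↦ (0,1)
  10 ↦ (4,3)
  11 ↦ (1,1)
  12 ↦ (3,1)
  13 ↦ (2,0)
  14 ↦ (3,2)
  15 ↦ (4,5)
  16 ↦ (2,4)
  17 ↦ (4,1)
  18 ↦ (2,5)
  19 ↦ (3,5)
  20 ↦ (0,0)
  21 ↦ (1,4)
  22 ↦ (4,4)
  23 ↦ (4,4)  ✗ repeats pair of k=22
  24 ↦ (1,0)
  25 ↦ (1,2)
  26 ↦ (0,2)
  27 ↦ (0,5)
  28 ↦ (2,2)
  29 ↦ (2,3)
distinct pairs in image: 29 / 30 needed
  → (4,4) hit at k=22 and k=23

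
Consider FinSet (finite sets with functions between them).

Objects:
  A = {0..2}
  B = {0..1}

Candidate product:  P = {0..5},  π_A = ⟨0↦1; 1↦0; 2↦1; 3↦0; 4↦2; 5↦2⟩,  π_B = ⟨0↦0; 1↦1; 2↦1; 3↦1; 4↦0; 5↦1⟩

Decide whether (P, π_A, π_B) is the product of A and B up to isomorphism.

|A|·|B| = 3·2 = 6;  |P| = 6
Check the pairing map k ↦ (π_A(k), π_B(k)):
  0 ↦ (1,0)
  1 ↦ (0,1)
  2 ↦ (1,1)
  3 ↦ (0,1)  ✗ repeats pair of k=1
  4 ↦ (2,0)
  5 ↦ (2,1)
distinct pairs in image: 5 / 6 needed
  → (0,1) hit at k=1 and k=3

Answer: NOT A VALID PRODUCT — duplicate pair at indices 3,1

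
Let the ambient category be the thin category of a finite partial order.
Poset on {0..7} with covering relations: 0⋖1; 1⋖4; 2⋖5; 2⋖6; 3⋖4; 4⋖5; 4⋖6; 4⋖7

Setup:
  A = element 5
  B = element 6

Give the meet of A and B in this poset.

{x : x≤A ∧ x≤B} = {0,1,2,3,4}  (A=5, B=6)
  maximal lower bounds 2 and 4 are incomparable: neither 2≤4 nor 4≤2
→ no greatest lower bound exists

Answer: NO MEET EXISTS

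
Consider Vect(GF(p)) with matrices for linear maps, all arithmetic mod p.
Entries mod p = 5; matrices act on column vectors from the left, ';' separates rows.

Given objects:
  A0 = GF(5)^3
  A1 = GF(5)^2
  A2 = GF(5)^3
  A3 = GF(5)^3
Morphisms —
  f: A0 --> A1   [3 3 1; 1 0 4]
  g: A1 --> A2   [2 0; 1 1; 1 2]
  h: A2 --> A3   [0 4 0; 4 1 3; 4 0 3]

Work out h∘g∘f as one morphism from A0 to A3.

  e0=⟨1,0,0⟩ f-->⟨3,1⟩ g-->⟨1,4,0⟩ h-->⟨1,3,4⟩
  e1=⟨0,1,0⟩ f-->⟨3,0⟩ g-->⟨1,3,3⟩ h-->⟨2,1,3⟩
  e2=⟨0,0,1⟩ f-->⟨1,4⟩ g-->⟨2,0,4⟩ h-->⟨0,0,0⟩
⟦path⟧: [1 2 0; 3 1 0; 4 3 0]

Answer: [1 2 0; 3 1 0; 4 3 0]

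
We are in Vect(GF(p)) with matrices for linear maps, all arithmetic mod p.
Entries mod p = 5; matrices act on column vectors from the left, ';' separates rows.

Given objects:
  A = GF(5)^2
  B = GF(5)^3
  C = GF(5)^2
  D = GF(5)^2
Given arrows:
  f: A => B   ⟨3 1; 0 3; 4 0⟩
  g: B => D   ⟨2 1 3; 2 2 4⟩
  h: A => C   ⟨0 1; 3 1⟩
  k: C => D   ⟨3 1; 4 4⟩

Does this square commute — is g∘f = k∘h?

Path 1 = f;g:
  e0=⟨1,0⟩ f=>⟨3,0,4⟩ g=>⟨3,2⟩
  e1=⟨0,1⟩ f=>⟨1,3,0⟩ g=>⟨0,3⟩
  ⟦path⟧₁ = ⟨3 0; 2 3⟩
Path 2 = h;k:
  e0=⟨1,0⟩ h=>⟨0,3⟩ k=>⟨3,2⟩
  e1=⟨0,1⟩ h=>⟨1,1⟩ k=>⟨4,3⟩
  ⟦path⟧₂ = ⟨3 4; 2 3⟩
Equal? distinct morphisms ✗

Answer: DOES NOT COMMUTE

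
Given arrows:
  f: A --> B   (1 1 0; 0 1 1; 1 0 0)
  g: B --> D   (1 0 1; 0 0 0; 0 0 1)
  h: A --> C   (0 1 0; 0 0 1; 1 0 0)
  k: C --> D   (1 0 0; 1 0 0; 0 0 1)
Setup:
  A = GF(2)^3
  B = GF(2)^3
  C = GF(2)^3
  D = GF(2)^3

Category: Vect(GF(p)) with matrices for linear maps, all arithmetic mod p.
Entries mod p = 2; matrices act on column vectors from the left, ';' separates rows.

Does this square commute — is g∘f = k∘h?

Answer: DOES NOT COMMUTE

Trace:
1) trace f;g:
  e0=[1,0,0] f-->[1,0,1] g-->[0,0,1]
  e1=[0,1,0] f-->[1,1,0] g-->[1,0,0]
  e2=[0,0,1] f-->[0,1,0] g-->[0,0,0]
  composite₁ = (0 1 0; 0 0 0; 1 0 0)
2) trace h;k:
  e0=[1,0,0] h-->[0,0,1] k-->[0,0,1]
  e1=[0,1,0] h-->[1,0,0] k-->[1,1,0]
  e2=[0,0,1] h-->[0,1,0] k-->[0,0,0]
  composite₂ = (0 1 0; 0 1 0; 1 0 0)
Equal? differ; not commutative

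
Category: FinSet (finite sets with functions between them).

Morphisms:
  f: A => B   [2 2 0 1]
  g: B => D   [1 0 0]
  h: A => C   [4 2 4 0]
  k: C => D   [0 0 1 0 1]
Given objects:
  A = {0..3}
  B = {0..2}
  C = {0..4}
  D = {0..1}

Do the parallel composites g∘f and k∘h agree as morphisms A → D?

1) trace f;g:
  0 f=>2 g=>0
  1 f=>2 g=>0
  2 f=>0 g=>1
  3 f=>1 g=>0
  result₁ = [0 0 1 0]
2) trace h;k:
  0 h=>4 k=>1
  1 h=>2 k=>1
  2 h=>4 k=>1
  3 h=>0 k=>0
  result₂ = [1 1 1 0]
Equal? differ; not commutative

Answer: DOES NOT COMMUTE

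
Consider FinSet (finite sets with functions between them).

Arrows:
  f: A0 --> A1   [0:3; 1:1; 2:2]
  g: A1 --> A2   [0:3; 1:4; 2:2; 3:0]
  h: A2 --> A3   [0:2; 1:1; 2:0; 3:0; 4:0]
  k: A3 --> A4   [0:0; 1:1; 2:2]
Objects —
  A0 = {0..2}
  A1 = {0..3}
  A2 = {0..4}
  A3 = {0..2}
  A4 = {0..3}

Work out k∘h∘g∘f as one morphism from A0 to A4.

  0 f-->3 g-->0 h-->2 k-->2
  1 f-->1 g-->4 h-->0 k-->0
  2 f-->2 g-->2 h-->0 k-->0
⟦path⟧: [0:2; 1:0; 2:0]

Answer: [0:2; 1:0; 2:0]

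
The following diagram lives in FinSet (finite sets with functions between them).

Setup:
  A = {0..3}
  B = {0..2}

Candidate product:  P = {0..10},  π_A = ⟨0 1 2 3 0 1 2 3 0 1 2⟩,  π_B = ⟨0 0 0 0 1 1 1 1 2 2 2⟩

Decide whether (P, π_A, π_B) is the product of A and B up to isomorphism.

|A|·|B| = 4·3 = 12;  |P| = 11
  → cardinalities differ; no bijection possible.

Answer: NOT A VALID PRODUCT — |P|=11 ≠ |A|·|B|=12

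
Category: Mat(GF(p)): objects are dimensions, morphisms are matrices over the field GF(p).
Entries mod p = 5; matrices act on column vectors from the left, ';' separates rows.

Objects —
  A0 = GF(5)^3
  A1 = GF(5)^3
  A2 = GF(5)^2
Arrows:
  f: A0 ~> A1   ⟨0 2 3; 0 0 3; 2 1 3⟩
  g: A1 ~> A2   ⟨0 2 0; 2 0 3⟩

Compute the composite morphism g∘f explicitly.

Answer: ⟨0 0 1; 1 2 0⟩

Trace:
  e0=[1,0,0] f~>[0,0,2] g~>[0,1]
  e1=[0,1,0] f~>[2,0,1] g~>[0,2]
  e2=[0,0,1] f~>[3,3,3] g~>[1,0]
result: ⟨0 0 1; 1 2 0⟩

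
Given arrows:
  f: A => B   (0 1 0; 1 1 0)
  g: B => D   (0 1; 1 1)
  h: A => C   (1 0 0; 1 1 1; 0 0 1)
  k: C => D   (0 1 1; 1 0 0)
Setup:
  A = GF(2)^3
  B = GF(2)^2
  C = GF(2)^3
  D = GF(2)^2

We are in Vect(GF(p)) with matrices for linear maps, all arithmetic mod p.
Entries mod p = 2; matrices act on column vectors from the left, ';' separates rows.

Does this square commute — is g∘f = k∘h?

Answer: COMMUTES

Work:
Along f;g (path 1):
  e0=⟨1,0,0⟩ f=>⟨0,1⟩ g=>⟨1,1⟩
  e1=⟨0,1,0⟩ f=>⟨1,1⟩ g=>⟨1,0⟩
  e2=⟨0,0,1⟩ f=>⟨0,0⟩ g=>⟨0,0⟩
  result₁ = (1 1 0; 1 0 0)
Along h;k (path 2):
  e0=⟨1,0,0⟩ h=>⟨1,1,0⟩ k=>⟨1,1⟩
  e1=⟨0,1,0⟩ h=>⟨0,1,0⟩ k=>⟨1,0⟩
  e2=⟨0,0,1⟩ h=>⟨0,1,1⟩ k=>⟨0,0⟩
  result₂ = (1 1 0; 1 0 0)
Equal? same morphism ✓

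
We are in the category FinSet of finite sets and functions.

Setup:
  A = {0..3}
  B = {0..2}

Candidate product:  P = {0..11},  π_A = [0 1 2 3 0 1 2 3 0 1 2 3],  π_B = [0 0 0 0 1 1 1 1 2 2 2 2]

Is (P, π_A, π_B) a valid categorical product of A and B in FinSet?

Answer: VALID PRODUCT

Work:
|A|·|B| = 4·3 = 12;  |P| = 12
Check the pairing map k ↦ (π_A(k), π_B(k)):
  0 ↦ (0,0)
  1 ↦ (1,0)
  2 ↦ (2,0)
  3 ↦ (3,0)
  4 ↦ (0,1)
  5 ↦ (1,1)
  6 ↦ (2,1)
  7 ↦ (3,1)
  8 ↦ (0,2)
  9 ↦ (1,2)
  10 ↦ (2,2)
  11 ↦ (3,2)
distinct pairs in image: 12 / 12 needed
  → bijection onto A×B; projections well-typed.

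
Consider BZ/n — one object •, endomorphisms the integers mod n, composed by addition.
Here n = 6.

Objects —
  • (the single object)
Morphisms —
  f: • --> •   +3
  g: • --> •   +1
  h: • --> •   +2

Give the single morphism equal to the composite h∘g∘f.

Answer: +0

Work:
  0 +3≡3 +1≡4 +2≡0  (mod 6)
⟦path⟧: +0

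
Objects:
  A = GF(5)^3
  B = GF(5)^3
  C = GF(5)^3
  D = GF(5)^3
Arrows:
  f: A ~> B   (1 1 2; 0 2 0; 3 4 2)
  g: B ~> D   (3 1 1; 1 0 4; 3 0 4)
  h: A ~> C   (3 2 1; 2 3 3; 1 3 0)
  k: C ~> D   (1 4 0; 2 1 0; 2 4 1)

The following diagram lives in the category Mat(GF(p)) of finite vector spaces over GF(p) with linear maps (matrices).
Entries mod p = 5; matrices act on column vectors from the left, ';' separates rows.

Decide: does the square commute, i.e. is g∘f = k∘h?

Answer: COMMUTES

Work:
1) trace f;g:
  e0=⟨1,0,0⟩ f~>⟨1,0,3⟩ g~>⟨1,3,0⟩
  e1=⟨0,1,0⟩ f~>⟨1,2,4⟩ g~>⟨4,2,4⟩
  e2=⟨0,0,1⟩ f~>⟨2,0,2⟩ g~>⟨3,0,4⟩
  ⟦path⟧₁ = (1 4 3; 3 2 0; 0 4 4)
2) trace h;k:
  e0=⟨1,0,0⟩ h~>⟨3,2,1⟩ k~>⟨1,3,0⟩
  e1=⟨0,1,0⟩ h~>⟨2,3,3⟩ k~>⟨4,2,4⟩
  e2=⟨0,0,1⟩ h~>⟨1,3,0⟩ k~>⟨3,0,4⟩
  ⟦path⟧₂ = (1 4 3; 3 2 0; 0 4 4)
Equal? same morphism ✓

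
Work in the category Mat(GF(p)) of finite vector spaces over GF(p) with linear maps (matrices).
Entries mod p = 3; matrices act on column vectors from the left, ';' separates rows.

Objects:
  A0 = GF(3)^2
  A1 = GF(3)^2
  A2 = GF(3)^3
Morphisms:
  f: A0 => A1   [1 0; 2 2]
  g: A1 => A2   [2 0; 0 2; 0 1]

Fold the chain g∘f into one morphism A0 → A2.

  e0=(1,0) f=>(1,2) g=>(2,1,2)
  e1=(0,1) f=>(0,2) g=>(0,1,2)
result: [2 0; 1 1; 2 2]

Answer: [2 0; 1 1; 2 2]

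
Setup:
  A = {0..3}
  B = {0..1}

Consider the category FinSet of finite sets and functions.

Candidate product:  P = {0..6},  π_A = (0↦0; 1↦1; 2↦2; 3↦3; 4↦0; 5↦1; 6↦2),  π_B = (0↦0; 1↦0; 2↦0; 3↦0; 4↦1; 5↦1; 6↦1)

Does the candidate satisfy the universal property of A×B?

|A|·|B| = 4·2 = 8;  |P| = 7
  → cardinalities differ; no bijection possible.

Answer: NOT A VALID PRODUCT — |P|=7 ≠ |A|·|B|=8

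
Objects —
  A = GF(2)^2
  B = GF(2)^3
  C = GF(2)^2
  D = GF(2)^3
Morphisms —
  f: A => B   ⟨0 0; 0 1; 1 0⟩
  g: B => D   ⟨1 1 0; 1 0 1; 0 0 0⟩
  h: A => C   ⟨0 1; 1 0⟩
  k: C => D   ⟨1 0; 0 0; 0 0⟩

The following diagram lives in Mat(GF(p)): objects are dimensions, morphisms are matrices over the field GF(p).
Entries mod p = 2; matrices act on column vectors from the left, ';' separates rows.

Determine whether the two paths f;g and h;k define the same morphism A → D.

1) trace f;g:
  e0=(1,0) f=>(0,0,1) g=>(0,1,0)
  e1=(0,1) f=>(0,1,0) g=>(1,0,0)
  composite₁ = ⟨0 1; 1 0; 0 0⟩
2) trace h;k:
  e0=(1,0) h=>(0,1) k=>(0,0,0)
  e1=(0,1) h=>(1,0) k=>(1,0,0)
  composite₂ = ⟨0 1; 0 0; 0 0⟩
Equal? NO — does not commute

Answer: DOES NOT COMMUTE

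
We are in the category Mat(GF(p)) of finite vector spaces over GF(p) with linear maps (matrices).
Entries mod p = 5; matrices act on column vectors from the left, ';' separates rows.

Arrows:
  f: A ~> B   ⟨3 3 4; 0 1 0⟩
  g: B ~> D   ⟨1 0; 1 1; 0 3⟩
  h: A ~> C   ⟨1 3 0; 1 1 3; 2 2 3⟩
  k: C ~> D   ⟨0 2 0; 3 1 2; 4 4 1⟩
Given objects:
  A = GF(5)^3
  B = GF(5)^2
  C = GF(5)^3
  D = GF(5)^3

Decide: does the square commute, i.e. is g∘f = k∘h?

Answer: DOES NOT COMMUTE

Trace:
Along f;g (path 1):
  e0=[1,0,0] f~>[3,0] g~>[3,3,0]
  e1=[0,1,0] f~>[3,1] g~>[3,4,3]
  e2=[0,0,1] f~>[4,0] g~>[4,4,0]
  result₁ = ⟨3 3 4; 3 4 4; 0 3 0⟩
Along h;k (path 2):
  e0=[1,0,0] h~>[1,1,2] k~>[2,3,0]
  e1=[0,1,0] h~>[3,1,2] k~>[2,4,3]
  e2=[0,0,1] h~>[0,3,3] k~>[1,4,0]
  result₂ = ⟨2 2 1; 3 4 4; 0 3 0⟩
Equal? NO — does not commute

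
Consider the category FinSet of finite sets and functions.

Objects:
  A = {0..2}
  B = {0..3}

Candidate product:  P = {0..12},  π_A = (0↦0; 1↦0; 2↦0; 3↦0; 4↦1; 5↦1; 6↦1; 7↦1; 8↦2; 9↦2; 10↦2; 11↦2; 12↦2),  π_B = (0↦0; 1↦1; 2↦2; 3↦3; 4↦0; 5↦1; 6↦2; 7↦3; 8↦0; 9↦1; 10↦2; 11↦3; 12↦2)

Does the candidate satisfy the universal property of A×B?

Answer: NOT A VALID PRODUCT — |P|=13 ≠ |A|·|B|=12

Trace:
|A|·|B| = 3·4 = 12;  |P| = 13
  → cardinalities differ; no bijection possible.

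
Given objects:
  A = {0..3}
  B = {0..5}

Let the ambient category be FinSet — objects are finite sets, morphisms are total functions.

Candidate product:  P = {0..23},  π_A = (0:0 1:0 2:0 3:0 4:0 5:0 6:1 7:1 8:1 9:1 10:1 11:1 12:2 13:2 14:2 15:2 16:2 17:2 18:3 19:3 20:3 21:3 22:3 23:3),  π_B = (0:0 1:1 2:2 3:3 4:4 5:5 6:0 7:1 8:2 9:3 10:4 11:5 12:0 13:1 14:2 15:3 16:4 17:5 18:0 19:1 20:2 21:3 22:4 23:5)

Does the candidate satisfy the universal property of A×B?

Answer: VALID PRODUCT

Derivation:
|A|·|B| = 4·6 = 24;  |P| = 24
Check the pairing map k ↦ (π_A(k), π_B(k)):
  0 : (0,0)
  1 : (0,1)
  2 : (0,2)
  3 : (0,3)
  4 : (0,4)
  5 : (0,5)
  6 : (1,0)
  7 : (1,1)
  8 : (1,2)
  9 : (1,3)
  10 : (1,4)
  11 : (1,5)
  12 : (2,0)
  13 : (2,1)
  14 : (2,2)
  15 : (2,3)
  16 : (2,4)
  17 : (2,5)
  18 : (3,0)
  19 : (3,1)
  20 : (3,2)
  21 : (3,3)
  22 : (3,4)
  23 : (3,5)
distinct pairs in image: 24 / 24 needed
  → bijection onto A×B; projections well-typed.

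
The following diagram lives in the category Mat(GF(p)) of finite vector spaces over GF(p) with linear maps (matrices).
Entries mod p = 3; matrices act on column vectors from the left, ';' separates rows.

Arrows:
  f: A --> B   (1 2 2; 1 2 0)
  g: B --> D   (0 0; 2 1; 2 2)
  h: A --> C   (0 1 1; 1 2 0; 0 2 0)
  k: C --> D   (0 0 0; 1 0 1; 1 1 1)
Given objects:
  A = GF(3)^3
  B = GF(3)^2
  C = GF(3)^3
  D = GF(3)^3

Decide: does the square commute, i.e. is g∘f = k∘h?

1) trace f;g:
  e0=[1,0,0] f-->[1,1] g-->[0,0,1]
  e1=[0,1,0] f-->[2,2] g-->[0,0,2]
  e2=[0,0,1] f-->[2,0] g-->[0,1,1]
  result₁ = (0 0 0; 0 0 1; 1 2 1)
2) trace h;k:
  e0=[1,0,0] h-->[0,1,0] k-->[0,0,1]
  e1=[0,1,0] h-->[1,2,2] k-->[0,0,2]
  e2=[0,0,1] h-->[1,0,0] k-->[0,1,1]
  result₂ = (0 0 0; 0 0 1; 1 2 1)
Equal? equal; square commutes

Answer: COMMUTES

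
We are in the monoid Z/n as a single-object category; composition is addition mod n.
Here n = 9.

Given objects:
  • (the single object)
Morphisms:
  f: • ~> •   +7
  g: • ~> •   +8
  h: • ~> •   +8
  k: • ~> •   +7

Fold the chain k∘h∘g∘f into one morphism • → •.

  0 +7≡7 +8≡6 +8≡5 +7≡3  (mod 9)
result: +3

Answer: +3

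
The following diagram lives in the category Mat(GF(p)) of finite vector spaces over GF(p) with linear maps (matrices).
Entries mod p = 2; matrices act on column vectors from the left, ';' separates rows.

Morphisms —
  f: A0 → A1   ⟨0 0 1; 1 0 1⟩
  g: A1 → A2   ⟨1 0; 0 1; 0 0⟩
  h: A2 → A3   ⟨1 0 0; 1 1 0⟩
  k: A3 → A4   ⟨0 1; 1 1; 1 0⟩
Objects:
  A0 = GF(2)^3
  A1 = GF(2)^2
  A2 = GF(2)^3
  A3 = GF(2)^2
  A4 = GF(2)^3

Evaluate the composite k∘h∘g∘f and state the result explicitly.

Answer: ⟨1 0 0; 1 0 1; 0 0 1⟩

Derivation:
  e0=⟨1,0,0⟩ f→⟨0,1⟩ g→⟨0,1,0⟩ h→⟨0,1⟩ k→⟨1,1,0⟩
  e1=⟨0,1,0⟩ f→⟨0,0⟩ g→⟨0,0,0⟩ h→⟨0,0⟩ k→⟨0,0,0⟩
  e2=⟨0,0,1⟩ f→⟨1,1⟩ g→⟨1,1,0⟩ h→⟨1,0⟩ k→⟨0,1,1⟩
⟦path⟧: ⟨1 0 0; 1 0 1; 0 0 1⟩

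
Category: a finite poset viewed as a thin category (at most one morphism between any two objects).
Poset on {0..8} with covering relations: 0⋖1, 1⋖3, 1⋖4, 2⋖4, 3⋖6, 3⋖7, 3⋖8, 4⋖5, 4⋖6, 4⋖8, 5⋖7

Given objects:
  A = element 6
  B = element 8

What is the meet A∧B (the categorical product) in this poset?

Common predecessors of 6,8: {0,1,2,3,4}
  maximal lower bounds 3 and 4 are incomparable: neither 3≤4 nor 4≤3
→ no greatest lower bound exists

Answer: NO MEET EXISTS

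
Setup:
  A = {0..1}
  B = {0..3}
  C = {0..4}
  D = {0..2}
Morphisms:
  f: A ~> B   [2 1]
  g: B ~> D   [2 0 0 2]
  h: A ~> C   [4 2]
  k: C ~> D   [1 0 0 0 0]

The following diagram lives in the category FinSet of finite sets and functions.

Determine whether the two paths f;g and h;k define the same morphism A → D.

Answer: COMMUTES

Work:
1) trace f;g:
  0 f~>2 g~>0
  1 f~>1 g~>0
  ⟦path⟧₁ = [0 0]
2) trace h;k:
  0 h~>4 k~>0
  1 h~>2 k~>0
  ⟦path⟧₂ = [0 0]
Equal? equal; square commutes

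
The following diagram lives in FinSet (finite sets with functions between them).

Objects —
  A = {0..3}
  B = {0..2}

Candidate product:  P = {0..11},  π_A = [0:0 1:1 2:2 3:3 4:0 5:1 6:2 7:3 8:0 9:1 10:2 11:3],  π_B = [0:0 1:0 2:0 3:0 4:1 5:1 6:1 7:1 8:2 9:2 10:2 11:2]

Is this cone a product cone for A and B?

Answer: VALID PRODUCT

Trace:
|A|·|B| = 4·3 = 12;  |P| = 12
Check the pairing map k ↦ (π_A(k), π_B(k)):
  0 : (0,0)
  1 : (1,0)
  2 : (2,0)
  3 : (3,0)
  4 : (0,1)
  5 : (1,1)
  6 : (2,1)
  7 : (3,1)
  8 : (0,2)
  9 : (1,2)
  10 : (2,2)
  11 : (3,2)
distinct pairs in image: 12 / 12 needed
  → bijection onto A×B; projections well-typed.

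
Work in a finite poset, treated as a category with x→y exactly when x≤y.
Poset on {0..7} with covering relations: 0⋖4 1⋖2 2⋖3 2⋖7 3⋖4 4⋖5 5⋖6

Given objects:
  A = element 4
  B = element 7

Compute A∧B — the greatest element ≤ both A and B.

Answer: A∧B = 2

Trace:
Lower bounds of A=4 and B=7: {1,2}
  1 ≤ 2
  2 ≤ 2
glb = 2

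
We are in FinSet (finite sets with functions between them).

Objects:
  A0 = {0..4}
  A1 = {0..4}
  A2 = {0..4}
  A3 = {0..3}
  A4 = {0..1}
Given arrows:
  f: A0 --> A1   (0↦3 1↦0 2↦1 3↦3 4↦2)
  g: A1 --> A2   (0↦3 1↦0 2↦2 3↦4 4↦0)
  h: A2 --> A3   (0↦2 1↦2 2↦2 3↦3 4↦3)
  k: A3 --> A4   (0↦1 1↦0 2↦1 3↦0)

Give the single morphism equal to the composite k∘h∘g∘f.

Answer: (0↦0 1↦0 2↦1 3↦0 4↦1)

Work:
  0 f-->3 g-->4 h-->3 k-->0
  1 f-->0 g-->3 h-->3 k-->0
  2 f-->1 g-->0 h-->2 k-->1
  3 f-->3 g-->4 h-->3 k-->0
  4 f-->2 g-->2 h-->2 k-->1
⟦path⟧: (0↦0 1↦0 2↦1 3↦0 4↦1)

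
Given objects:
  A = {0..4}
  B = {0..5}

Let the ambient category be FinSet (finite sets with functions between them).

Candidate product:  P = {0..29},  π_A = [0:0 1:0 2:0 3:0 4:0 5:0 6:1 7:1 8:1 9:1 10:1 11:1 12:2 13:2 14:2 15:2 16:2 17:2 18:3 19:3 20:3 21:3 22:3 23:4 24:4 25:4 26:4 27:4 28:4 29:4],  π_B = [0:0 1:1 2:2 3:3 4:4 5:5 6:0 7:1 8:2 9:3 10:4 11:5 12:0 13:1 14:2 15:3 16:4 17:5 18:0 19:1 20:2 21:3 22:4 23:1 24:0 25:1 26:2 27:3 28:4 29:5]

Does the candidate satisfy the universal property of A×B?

Answer: NOT A VALID PRODUCT — duplicate pair at indices 25,23

Work:
|A|·|B| = 5·6 = 30;  |P| = 30
Check the pairing map k ↦ (π_A(k), π_B(k)):
  0 : (0,0)
  1 : (0,1)
  2 : (0,2)
  3 : (0,3)
  4 : (0,4)
  5 : (0,5)
  6 : (1,0)
  7 : (1,1)
  8 : (1,2)
  9 : (1,3)
  10 : (1,4)
  11 : (1,5)
  12 : (2,0)
  13 : (2,1)
  14 : (2,2)
  15 : (2,3)
  16 : (2,4)
  17 : (2,5)
  18 : (3,0)
  19 : (3,1)
  20 : (3,2)
  21 : (3,3)
  22 : (3,4)
  23 : (4,1)
  24 : (4,0)
  25 : (4,1)  ✗ repeats pair of k=23
  26 : (4,2)
  27 : (4,3)
  28 : (4,4)
  29 : (4,5)
distinct pairs in image: 29 / 30 needed
  → (4,1) hit at k=23 and k=25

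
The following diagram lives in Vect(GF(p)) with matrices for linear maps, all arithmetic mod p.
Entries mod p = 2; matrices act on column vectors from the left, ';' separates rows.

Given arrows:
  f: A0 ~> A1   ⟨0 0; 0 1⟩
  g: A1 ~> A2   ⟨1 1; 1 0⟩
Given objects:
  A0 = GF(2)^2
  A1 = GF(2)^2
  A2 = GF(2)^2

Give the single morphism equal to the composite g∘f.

  e0=⟨1,0⟩ f~>⟨0,0⟩ g~>⟨0,0⟩
  e1=⟨0,1⟩ f~>⟨0,1⟩ g~>⟨1,0⟩
⟦path⟧: ⟨0 1; 0 0⟩

Answer: ⟨0 1; 0 0⟩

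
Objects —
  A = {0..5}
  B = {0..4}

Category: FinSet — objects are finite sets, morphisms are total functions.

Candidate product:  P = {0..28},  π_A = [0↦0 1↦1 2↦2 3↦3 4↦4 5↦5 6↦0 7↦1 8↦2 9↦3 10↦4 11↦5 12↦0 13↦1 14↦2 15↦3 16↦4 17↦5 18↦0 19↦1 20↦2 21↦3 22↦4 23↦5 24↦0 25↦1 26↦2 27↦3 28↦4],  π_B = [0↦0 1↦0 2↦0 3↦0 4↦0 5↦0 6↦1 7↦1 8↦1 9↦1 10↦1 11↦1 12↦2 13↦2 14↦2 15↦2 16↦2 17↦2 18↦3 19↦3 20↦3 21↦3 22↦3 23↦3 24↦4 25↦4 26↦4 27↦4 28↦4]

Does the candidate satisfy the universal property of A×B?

Answer: NOT A VALID PRODUCT — |P|=29 ≠ |A|·|B|=30

Trace:
|A|·|B| = 6·5 = 30;  |P| = 29
  → cardinalities differ; no bijection possible.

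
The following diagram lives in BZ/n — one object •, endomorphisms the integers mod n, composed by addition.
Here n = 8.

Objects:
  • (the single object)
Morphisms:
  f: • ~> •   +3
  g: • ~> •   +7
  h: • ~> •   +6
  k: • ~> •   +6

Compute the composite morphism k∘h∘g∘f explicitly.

  0 +3≡3 +7≡2 +6≡0 +6≡6  (mod 8)
⟦path⟧: +6

Answer: +6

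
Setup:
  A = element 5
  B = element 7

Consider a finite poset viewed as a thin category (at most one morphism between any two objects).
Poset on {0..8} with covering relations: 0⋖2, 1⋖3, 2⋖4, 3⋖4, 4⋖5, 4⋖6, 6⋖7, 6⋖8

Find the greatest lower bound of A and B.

Common predecessors of 5,7: {0,1,2,3,4}
  0 <= 4
  1 <= 4
  2 <= 4
  3 <= 4
  4 <= 4
glb = 4

Answer: A∧B = 4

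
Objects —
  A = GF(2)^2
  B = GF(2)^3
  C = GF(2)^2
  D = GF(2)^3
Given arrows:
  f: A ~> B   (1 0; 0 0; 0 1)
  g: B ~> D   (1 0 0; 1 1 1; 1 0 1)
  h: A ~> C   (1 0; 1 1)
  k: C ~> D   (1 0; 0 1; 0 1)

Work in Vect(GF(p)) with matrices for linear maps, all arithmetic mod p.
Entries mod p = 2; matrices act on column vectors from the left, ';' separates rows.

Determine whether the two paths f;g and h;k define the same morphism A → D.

Answer: COMMUTES

Derivation:
Along f;g (path 1):
  e0=⟨1,0⟩ f~>⟨1,0,0⟩ g~>⟨1,1,1⟩
  e1=⟨0,1⟩ f~>⟨0,0,1⟩ g~>⟨0,1,1⟩
  ⟦path⟧₁ = (1 0; 1 1; 1 1)
Along h;k (path 2):
  e0=⟨1,0⟩ h~>⟨1,1⟩ k~>⟨1,1,1⟩
  e1=⟨0,1⟩ h~>⟨0,1⟩ k~>⟨0,1,1⟩
  ⟦path⟧₂ = (1 0; 1 1; 1 1)
Equal? same morphism ✓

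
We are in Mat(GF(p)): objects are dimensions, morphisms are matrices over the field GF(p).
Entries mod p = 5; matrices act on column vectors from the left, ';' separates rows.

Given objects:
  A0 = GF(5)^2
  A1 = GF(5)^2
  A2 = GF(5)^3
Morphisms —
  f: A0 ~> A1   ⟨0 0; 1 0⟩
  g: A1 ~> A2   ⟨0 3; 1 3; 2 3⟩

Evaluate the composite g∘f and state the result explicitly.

  e0=[1,0] f~>[0,1] g~>[3,3,3]
  e1=[0,1] f~>[0,0] g~>[0,0,0]
composite: ⟨3 0; 3 0; 3 0⟩

Answer: ⟨3 0; 3 0; 3 0⟩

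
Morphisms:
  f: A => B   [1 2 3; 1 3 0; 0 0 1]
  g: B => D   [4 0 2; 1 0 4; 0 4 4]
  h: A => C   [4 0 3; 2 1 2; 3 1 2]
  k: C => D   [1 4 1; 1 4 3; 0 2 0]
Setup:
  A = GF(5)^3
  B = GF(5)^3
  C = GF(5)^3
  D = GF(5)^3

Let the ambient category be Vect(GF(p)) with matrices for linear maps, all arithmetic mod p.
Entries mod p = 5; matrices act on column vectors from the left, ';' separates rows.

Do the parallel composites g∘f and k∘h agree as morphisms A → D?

Along f;g (path 1):
  e0=⟨1,0,0⟩ f=>⟨1,1,0⟩ g=>⟨4,1,4⟩
  e1=⟨0,1,0⟩ f=>⟨2,3,0⟩ g=>⟨3,2,2⟩
  e2=⟨0,0,1⟩ f=>⟨3,0,1⟩ g=>⟨4,2,4⟩
  ⟦path⟧₁ = [4 3 4; 1 2 2; 4 2 4]
Along h;k (path 2):
  e0=⟨1,0,0⟩ h=>⟨4,2,3⟩ k=>⟨0,1,4⟩
  e1=⟨0,1,0⟩ h=>⟨0,1,1⟩ k=>⟨0,2,2⟩
  e2=⟨0,0,1⟩ h=>⟨3,2,2⟩ k=>⟨3,2,4⟩
  ⟦path⟧₂ = [0 0 3; 1 2 2; 4 2 4]
Equal? NO — does not commute

Answer: DOES NOT COMMUTE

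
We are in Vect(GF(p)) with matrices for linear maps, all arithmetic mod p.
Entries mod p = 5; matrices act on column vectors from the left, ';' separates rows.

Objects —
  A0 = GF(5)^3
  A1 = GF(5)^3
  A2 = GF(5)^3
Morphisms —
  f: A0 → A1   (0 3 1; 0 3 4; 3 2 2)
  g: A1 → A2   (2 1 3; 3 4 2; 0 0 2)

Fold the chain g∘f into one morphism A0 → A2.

  e0=[1,0,0] f→[0,0,3] g→[4,1,1]
  e1=[0,1,0] f→[3,3,2] g→[0,0,4]
  e2=[0,0,1] f→[1,4,2] g→[2,3,4]
result: (4 0 2; 1 0 3; 1 4 4)

Answer: (4 0 2; 1 0 3; 1 4 4)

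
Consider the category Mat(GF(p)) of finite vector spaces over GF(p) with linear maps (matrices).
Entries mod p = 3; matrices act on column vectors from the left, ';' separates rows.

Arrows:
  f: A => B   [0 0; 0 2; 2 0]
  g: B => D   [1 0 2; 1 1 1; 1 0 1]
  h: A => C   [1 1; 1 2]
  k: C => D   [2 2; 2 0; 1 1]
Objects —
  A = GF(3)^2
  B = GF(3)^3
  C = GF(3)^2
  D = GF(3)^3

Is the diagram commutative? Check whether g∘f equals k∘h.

Along f;g (path 1):
  e0=[1,0] f=>[0,0,2] g=>[1,2,2]
  e1=[0,1] f=>[0,2,0] g=>[0,2,0]
  ⟦path⟧₁ = [1 0; 2 2; 2 0]
Along h;k (path 2):
  e0=[1,0] h=>[1,1] k=>[1,2,2]
  e1=[0,1] h=>[1,2] k=>[0,2,0]
  ⟦path⟧₂ = [1 0; 2 2; 2 0]
Equal? YES — commutes

Answer: COMMUTES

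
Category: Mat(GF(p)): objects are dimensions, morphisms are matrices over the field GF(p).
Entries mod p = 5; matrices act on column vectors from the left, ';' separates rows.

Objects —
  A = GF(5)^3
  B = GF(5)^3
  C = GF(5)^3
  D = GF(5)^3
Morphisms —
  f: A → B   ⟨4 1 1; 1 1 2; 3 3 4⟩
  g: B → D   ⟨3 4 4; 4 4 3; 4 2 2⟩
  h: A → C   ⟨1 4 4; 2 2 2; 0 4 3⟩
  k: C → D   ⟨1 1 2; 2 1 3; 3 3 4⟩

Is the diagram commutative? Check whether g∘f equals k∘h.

Answer: DOES NOT COMMUTE

Trace:
Along f;g (path 1):
  e0=⟨1,0,0⟩ f→⟨4,1,3⟩ g→⟨3,4,4⟩
  e1=⟨0,1,0⟩ f→⟨1,1,3⟩ g→⟨4,2,2⟩
  e2=⟨0,0,1⟩ f→⟨1,2,4⟩ g→⟨2,4,1⟩
  composite₁ = ⟨3 4 2; 4 2 4; 4 2 1⟩
Along h;k (path 2):
  e0=⟨1,0,0⟩ h→⟨1,2,0⟩ k→⟨3,4,4⟩
  e1=⟨0,1,0⟩ h→⟨4,2,4⟩ k→⟨4,2,4⟩
  e2=⟨0,0,1⟩ h→⟨4,2,3⟩ k→⟨2,4,0⟩
  composite₂ = ⟨3 4 2; 4 2 4; 4 4 0⟩
Equal? differ; not commutative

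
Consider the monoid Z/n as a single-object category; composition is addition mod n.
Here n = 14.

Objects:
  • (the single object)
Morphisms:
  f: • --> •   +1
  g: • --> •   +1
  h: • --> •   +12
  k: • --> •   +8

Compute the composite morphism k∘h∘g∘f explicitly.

  0 +1≡1 +1≡2 +12≡0 +8≡8  (mod 14)
composite: +8

Answer: +8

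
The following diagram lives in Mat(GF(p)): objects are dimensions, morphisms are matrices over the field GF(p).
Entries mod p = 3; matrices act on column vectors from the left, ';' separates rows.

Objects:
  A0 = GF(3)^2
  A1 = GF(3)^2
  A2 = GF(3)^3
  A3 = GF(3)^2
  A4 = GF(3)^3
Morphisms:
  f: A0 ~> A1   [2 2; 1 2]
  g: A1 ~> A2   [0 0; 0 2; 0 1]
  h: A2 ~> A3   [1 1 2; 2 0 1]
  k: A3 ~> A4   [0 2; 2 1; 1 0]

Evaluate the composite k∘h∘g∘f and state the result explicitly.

  e0=(1,0) f~>(2,1) g~>(0,2,1) h~>(1,1) k~>(2,0,1)
  e1=(0,1) f~>(2,2) g~>(0,1,2) h~>(2,2) k~>(1,0,2)
result: [2 1; 0 0; 1 2]

Answer: [2 1; 0 0; 1 2]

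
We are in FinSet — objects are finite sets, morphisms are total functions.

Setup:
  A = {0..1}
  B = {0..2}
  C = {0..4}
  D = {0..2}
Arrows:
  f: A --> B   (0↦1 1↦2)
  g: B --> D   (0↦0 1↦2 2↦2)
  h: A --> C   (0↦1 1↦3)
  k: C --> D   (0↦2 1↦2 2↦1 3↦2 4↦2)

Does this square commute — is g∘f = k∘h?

1) trace f;g:
  0 f-->1 g-->2
  1 f-->2 g-->2
  ⟦path⟧₁ = (0↦2 1↦2)
2) trace h;k:
  0 h-->1 k-->2
  1 h-->3 k-->2
  ⟦path⟧₂ = (0↦2 1↦2)
Equal? YES — commutes

Answer: COMMUTES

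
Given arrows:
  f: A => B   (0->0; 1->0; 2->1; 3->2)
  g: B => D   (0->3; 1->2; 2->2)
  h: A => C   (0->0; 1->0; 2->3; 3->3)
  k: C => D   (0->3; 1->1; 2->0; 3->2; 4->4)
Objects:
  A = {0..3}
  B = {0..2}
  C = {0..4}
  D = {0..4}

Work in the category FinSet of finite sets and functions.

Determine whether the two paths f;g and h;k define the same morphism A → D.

Along f;g (path 1):
  0 f=>0 g=>3
  1 f=>0 g=>3
  2 f=>1 g=>2
  3 f=>2 g=>2
  ⟦path⟧₁ = (0->3; 1->3; 2->2; 3->2)
Along h;k (path 2):
  0 h=>0 k=>3
  1 h=>0 k=>3
  2 h=>3 k=>2
  3 h=>3 k=>2
  ⟦path⟧₂ = (0->3; 1->3; 2->2; 3->2)
Equal? same morphism ✓

Answer: COMMUTES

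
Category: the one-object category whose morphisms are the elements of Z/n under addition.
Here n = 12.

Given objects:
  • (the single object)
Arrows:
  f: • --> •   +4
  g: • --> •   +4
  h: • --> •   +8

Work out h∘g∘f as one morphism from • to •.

Answer: +4

Derivation:
  0 +4≡4 +4≡8 +8≡4  (mod 12)
⟦path⟧: +4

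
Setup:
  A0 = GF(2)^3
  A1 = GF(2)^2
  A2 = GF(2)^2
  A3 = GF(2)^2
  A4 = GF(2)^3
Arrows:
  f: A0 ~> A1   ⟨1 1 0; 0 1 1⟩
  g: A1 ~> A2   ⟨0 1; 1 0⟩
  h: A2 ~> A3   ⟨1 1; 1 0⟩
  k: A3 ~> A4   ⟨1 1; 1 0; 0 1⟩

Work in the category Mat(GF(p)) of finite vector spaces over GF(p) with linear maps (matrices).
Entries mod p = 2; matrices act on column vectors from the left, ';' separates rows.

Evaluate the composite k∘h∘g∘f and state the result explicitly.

Answer: ⟨1 1 0; 1 0 1; 0 1 1⟩

Trace:
  e0=⟨1,0,0⟩ f~>⟨1,0⟩ g~>⟨0,1⟩ h~>⟨1,0⟩ k~>⟨1,1,0⟩
  e1=⟨0,1,0⟩ f~>⟨1,1⟩ g~>⟨1,1⟩ h~>⟨0,1⟩ k~>⟨1,0,1⟩
  e2=⟨0,0,1⟩ f~>⟨0,1⟩ g~>⟨1,0⟩ h~>⟨1,1⟩ k~>⟨0,1,1⟩
composite: ⟨1 1 0; 1 0 1; 0 1 1⟩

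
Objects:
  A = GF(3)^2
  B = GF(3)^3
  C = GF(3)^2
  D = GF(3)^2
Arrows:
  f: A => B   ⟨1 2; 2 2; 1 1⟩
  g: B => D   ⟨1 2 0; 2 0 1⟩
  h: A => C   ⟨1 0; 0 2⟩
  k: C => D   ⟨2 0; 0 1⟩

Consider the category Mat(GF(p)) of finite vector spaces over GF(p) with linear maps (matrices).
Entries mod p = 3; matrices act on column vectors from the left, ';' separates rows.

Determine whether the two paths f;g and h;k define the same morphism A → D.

Answer: COMMUTES

Work:
Along f;g (path 1):
  e0=⟨1,0⟩ f=>⟨1,2,1⟩ g=>⟨2,0⟩
  e1=⟨0,1⟩ f=>⟨2,2,1⟩ g=>⟨0,2⟩
  composite₁ = ⟨2 0; 0 2⟩
Along h;k (path 2):
  e0=⟨1,0⟩ h=>⟨1,0⟩ k=>⟨2,0⟩
  e1=⟨0,1⟩ h=>⟨0,2⟩ k=>⟨0,2⟩
  composite₂ = ⟨2 0; 0 2⟩
Equal? equal; square commutes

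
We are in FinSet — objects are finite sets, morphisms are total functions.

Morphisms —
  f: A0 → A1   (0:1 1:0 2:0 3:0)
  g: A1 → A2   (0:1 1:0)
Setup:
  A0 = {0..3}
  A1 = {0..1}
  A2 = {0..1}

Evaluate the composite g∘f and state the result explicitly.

  0 f→1 g→0
  1 f→0 g→1
  2 f→0 g→1
  3 f→0 g→1
⟦path⟧: (0:0 1:1 2:1 3:1)

Answer: (0:0 1:1 2:1 3:1)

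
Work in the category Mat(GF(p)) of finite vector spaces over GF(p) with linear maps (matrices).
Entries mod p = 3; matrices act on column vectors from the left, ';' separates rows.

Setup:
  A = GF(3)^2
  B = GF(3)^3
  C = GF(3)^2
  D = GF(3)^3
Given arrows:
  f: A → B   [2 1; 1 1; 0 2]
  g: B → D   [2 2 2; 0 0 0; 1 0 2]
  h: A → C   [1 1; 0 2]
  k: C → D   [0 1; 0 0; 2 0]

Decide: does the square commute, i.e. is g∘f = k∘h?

Answer: COMMUTES

Trace:
Path 1 = f;g:
  e0=(1,0) f→(2,1,0) g→(0,0,2)
  e1=(0,1) f→(1,1,2) g→(2,0,2)
  composite₁ = [0 2; 0 0; 2 2]
Path 2 = h;k:
  e0=(1,0) h→(1,0) k→(0,0,2)
  e1=(0,1) h→(1,2) k→(2,0,2)
  composite₂ = [0 2; 0 0; 2 2]
Equal? YES — commutes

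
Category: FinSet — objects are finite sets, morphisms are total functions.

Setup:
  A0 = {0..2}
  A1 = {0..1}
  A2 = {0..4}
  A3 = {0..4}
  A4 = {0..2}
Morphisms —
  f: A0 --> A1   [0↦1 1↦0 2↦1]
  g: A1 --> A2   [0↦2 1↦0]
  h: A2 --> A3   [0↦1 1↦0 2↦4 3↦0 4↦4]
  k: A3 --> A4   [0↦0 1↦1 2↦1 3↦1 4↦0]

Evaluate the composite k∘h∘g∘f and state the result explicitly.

  0 f-->1 g-->0 h-->1 k-->1
  1 f-->0 g-->2 h-->4 k-->0
  2 f-->1 g-->0 h-->1 k-->1
result: [0↦1 1↦0 2↦1]

Answer: [0↦1 1↦0 2↦1]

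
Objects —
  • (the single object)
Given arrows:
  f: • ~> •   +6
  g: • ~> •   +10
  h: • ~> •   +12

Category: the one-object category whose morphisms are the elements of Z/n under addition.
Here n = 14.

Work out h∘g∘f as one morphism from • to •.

Answer: +0

Work:
  0 +6≡6 +10≡2 +12≡0  (mod 14)
composite: +0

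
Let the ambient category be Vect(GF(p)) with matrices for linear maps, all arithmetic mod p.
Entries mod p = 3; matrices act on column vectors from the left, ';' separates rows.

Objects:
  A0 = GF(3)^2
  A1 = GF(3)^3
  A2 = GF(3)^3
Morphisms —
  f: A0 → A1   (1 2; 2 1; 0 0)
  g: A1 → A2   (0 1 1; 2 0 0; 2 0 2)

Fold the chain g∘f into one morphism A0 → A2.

  e0=⟨1,0⟩ f→⟨1,2,0⟩ g→⟨2,2,2⟩
  e1=⟨0,1⟩ f→⟨2,1,0⟩ g→⟨1,1,1⟩
⟦path⟧: (2 1; 2 1; 2 1)

Answer: (2 1; 2 1; 2 1)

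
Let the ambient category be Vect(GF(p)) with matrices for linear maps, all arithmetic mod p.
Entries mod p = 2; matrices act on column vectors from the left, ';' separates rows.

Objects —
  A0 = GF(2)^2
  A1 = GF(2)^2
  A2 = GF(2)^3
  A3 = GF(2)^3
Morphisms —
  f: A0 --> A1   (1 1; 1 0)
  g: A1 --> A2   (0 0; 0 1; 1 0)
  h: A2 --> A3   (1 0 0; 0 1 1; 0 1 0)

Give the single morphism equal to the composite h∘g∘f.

Answer: (0 0; 0 1; 1 0)

Derivation:
  e0=[1,0] f-->[1,1] g-->[0,1,1] h-->[0,0,1]
  e1=[0,1] f-->[1,0] g-->[0,0,1] h-->[0,1,0]
composite: (0 0; 0 1; 1 0)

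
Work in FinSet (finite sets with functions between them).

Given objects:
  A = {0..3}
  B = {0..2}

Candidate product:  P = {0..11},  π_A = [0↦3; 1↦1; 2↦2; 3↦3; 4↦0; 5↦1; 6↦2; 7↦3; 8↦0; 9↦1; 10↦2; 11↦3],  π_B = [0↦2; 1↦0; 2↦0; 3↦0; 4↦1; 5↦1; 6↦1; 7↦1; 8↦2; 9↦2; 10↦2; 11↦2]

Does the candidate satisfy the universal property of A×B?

Answer: NOT A VALID PRODUCT — duplicate pair at indices 11,0

Derivation:
|A|·|B| = 4·3 = 12;  |P| = 12
Check the pairing map k ↦ (π_A(k), π_B(k)):
  0 ↦ (3,2)
  1 ↦ (1,0)
  2 ↦ (2,0)
  3 ↦ (3,0)
  4 ↦ (0,1)
  5 ↦ (1,1)
  6 ↦ (2,1)
  7 ↦ (3,1)
  8 ↦ (0,2)
  9 ↦ (1,2)
  10 ↦ (2,2)
  11 ↦ (3,2)  ✗ repeats pair of k=0
distinct pairs in image: 11 / 12 needed
  → (3,2) hit at k=0 and k=11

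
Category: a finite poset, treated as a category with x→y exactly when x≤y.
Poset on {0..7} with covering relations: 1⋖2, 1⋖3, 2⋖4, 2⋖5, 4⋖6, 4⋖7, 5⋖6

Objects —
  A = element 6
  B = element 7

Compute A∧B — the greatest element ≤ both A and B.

Answer: A∧B = 4

Work:
Lower bounds of A=6 and B=7: {1,2,4}
  1 ≤ 4
  2 ≤ 4
  4 ≤ 4
glb = 4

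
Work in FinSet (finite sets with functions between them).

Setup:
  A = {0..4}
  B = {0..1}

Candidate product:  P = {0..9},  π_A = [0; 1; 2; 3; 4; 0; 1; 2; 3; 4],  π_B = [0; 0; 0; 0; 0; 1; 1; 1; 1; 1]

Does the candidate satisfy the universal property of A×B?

Answer: VALID PRODUCT

Work:
|A|·|B| = 5·2 = 10;  |P| = 10
Check the pairing map k ↦ (π_A(k), π_B(k)):
  0 : (0,0)
  1 : (1,0)
  2 : (2,0)
  3 : (3,0)
  4 : (4,0)
  5 : (0,1)
  6 : (1,1)
  7 : (2,1)
  8 : (3,1)
  9 : (4,1)
distinct pairs in image: 10 / 10 needed
  → bijection onto A×B; projections well-typed.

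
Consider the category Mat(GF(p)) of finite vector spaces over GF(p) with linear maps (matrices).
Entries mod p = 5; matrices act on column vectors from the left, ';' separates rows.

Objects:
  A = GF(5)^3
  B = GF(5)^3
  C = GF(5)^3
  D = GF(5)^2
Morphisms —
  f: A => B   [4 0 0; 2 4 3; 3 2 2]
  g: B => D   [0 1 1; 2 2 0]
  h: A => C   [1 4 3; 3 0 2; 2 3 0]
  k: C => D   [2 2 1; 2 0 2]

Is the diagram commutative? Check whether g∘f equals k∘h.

1) trace f;g:
  e0=(1,0,0) f=>(4,2,3) g=>(0,2)
  e1=(0,1,0) f=>(0,4,2) g=>(1,3)
  e2=(0,0,1) f=>(0,3,2) g=>(0,1)
  ⟦path⟧₁ = [0 1 0; 2 3 1]
2) trace h;k:
  e0=(1,0,0) h=>(1,3,2) k=>(0,1)
  e1=(0,1,0) h=>(4,0,3) k=>(1,4)
  e2=(0,0,1) h=>(3,2,0) k=>(0,1)
  ⟦path⟧₂ = [0 1 0; 1 4 1]
Equal? NO — does not commute

Answer: DOES NOT COMMUTE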